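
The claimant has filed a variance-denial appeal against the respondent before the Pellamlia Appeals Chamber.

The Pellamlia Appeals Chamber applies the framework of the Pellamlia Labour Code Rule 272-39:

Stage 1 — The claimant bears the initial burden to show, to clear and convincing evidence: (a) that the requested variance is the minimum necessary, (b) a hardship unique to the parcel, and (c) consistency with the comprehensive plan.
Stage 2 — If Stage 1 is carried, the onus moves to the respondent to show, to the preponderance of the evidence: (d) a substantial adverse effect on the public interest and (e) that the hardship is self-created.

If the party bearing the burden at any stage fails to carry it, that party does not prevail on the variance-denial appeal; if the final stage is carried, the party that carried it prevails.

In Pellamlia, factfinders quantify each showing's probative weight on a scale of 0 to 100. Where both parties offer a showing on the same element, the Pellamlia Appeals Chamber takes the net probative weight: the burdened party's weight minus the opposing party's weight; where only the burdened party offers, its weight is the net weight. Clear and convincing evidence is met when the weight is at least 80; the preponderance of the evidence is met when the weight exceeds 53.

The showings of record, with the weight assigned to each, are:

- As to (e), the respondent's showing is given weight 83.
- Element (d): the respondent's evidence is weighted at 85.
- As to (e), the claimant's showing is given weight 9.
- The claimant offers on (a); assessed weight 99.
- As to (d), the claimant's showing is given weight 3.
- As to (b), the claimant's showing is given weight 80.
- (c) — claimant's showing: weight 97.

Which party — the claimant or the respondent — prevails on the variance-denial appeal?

respondent

At Stage 1 the claimant must meet clear and convincing evidence (weight is at least 80): on (a) the weight is 99, which does reach 80, so (a) meets the standard; on (b) the weight is 80, which does reach 80, so (b) meets the standard; on (c) the weight is 97, which does reach 80, so (c) meets the standard.
  Stage 1 carried; the burden shifts to the respondent.
At Stage 2 the respondent must meet the preponderance of the evidence (weight exceeds 53): on (d) the weight is 85 less the opposing 3 gives net 82, > 53, so (d) meets the standard; on (e) the weight is 83 less the opposing 9 gives net 74, which does exceed 53, so (e) meets the standard.
  The respondent carries the last stage.
Every stage carried; the respondent prevails.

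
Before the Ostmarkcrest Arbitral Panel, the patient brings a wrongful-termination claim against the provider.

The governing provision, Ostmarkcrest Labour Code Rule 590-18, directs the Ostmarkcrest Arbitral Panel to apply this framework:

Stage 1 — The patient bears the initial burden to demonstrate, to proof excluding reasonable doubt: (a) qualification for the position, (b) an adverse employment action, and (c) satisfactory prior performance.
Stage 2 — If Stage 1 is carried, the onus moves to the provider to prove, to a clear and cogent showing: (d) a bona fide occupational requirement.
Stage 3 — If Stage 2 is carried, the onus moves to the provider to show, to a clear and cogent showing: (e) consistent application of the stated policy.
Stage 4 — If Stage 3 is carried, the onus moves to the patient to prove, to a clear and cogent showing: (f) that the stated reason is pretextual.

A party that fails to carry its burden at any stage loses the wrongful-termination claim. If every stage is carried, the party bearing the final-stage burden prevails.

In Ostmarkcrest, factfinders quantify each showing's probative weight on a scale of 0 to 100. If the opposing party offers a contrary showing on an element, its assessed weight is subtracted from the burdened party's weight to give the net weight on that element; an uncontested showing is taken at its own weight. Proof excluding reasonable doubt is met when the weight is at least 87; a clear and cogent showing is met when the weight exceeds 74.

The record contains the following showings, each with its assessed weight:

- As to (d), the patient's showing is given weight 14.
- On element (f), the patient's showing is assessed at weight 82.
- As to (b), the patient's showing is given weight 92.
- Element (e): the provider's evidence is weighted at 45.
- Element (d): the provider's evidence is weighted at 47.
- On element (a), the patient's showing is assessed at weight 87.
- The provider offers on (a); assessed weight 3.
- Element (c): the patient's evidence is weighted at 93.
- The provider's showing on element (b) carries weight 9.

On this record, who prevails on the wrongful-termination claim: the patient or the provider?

At Stage 1 the patient must meet proof excluding reasonable doubt (weight is at least 87): on (a) the weight is 87 less the opposing 3 gives net 84, which does not reach 87, so (a) does not meet the standard; on (b) the weight is 92 less the opposing 9 gives net 83, which does not reach 87, so (b) does not meet the standard; on (c) the weight is 93, ≥ 87, so (c) meets the standard.
  Not every element is met, so the patient fails to carry Stage 1.
The provider prevails.

provider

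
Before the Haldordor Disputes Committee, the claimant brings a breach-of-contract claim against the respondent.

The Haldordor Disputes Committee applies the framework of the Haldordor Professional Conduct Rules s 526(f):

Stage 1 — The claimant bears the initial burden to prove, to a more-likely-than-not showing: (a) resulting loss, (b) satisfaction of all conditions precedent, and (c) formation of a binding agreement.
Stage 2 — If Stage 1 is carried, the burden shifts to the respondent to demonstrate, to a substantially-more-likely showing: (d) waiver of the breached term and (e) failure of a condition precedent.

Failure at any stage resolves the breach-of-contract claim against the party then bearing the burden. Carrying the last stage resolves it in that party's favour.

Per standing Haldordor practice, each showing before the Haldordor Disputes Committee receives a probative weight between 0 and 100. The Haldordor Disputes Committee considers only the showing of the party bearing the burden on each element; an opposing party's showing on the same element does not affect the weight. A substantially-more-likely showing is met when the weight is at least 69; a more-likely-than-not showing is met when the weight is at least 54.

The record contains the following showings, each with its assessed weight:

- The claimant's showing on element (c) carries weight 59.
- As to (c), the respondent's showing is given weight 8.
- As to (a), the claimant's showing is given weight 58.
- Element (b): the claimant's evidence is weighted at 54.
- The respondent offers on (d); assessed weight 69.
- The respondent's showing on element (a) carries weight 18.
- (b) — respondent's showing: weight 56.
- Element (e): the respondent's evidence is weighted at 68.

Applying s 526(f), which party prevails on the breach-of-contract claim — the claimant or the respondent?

claimant

Stage 1 (claimant, a more-likely-than-not showing, weight is at least 54): (a) 58 (respondent's 18 disregarded) ≥ 54 — meets; (b) 54 (respondent's 56 disregarded) ≥ 54 — meets; (c) 59 (respondent's 8 disregarded) ≥ 54 — meets.
  The claimant carries Stage 1; the respondent now bears the burden.
Stage 2 (respondent, a substantially-more-likely showing, weight is at least 69): (d) 69 ≥ 69 — meets; (e) 68 < 69 — fails.
  The respondent does not carry Stage 2.
The claimant prevails.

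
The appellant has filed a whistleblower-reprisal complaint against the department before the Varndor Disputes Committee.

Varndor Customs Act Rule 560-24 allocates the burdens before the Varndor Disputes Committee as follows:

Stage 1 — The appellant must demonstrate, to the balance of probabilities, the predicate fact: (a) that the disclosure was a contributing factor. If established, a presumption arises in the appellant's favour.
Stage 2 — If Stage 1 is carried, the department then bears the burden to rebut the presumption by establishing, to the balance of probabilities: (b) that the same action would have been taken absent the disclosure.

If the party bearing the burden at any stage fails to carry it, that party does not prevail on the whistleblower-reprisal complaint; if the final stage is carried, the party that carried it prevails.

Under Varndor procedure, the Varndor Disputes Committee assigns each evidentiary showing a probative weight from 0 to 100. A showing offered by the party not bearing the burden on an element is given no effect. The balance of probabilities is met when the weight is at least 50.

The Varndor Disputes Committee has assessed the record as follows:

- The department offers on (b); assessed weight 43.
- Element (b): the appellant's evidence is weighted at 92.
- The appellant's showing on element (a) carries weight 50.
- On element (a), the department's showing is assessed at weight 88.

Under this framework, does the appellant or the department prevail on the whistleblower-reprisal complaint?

appellant

Stage 1 (appellant, the balance of probabilities, weight is at least 50): (a) 50 (department's 88 disregarded) ≥ 50 — meets.
  Stage 1 carried; the burden shifts to the department.
Stage 2 (department, the balance of probabilities, weight is at least 50): (b) 43 (appellant's 92 disregarded) < 50 — fails.
  Not every element is met, so the department fails to carry Stage 2.
The analysis ends at Stage 2; the appellant prevails.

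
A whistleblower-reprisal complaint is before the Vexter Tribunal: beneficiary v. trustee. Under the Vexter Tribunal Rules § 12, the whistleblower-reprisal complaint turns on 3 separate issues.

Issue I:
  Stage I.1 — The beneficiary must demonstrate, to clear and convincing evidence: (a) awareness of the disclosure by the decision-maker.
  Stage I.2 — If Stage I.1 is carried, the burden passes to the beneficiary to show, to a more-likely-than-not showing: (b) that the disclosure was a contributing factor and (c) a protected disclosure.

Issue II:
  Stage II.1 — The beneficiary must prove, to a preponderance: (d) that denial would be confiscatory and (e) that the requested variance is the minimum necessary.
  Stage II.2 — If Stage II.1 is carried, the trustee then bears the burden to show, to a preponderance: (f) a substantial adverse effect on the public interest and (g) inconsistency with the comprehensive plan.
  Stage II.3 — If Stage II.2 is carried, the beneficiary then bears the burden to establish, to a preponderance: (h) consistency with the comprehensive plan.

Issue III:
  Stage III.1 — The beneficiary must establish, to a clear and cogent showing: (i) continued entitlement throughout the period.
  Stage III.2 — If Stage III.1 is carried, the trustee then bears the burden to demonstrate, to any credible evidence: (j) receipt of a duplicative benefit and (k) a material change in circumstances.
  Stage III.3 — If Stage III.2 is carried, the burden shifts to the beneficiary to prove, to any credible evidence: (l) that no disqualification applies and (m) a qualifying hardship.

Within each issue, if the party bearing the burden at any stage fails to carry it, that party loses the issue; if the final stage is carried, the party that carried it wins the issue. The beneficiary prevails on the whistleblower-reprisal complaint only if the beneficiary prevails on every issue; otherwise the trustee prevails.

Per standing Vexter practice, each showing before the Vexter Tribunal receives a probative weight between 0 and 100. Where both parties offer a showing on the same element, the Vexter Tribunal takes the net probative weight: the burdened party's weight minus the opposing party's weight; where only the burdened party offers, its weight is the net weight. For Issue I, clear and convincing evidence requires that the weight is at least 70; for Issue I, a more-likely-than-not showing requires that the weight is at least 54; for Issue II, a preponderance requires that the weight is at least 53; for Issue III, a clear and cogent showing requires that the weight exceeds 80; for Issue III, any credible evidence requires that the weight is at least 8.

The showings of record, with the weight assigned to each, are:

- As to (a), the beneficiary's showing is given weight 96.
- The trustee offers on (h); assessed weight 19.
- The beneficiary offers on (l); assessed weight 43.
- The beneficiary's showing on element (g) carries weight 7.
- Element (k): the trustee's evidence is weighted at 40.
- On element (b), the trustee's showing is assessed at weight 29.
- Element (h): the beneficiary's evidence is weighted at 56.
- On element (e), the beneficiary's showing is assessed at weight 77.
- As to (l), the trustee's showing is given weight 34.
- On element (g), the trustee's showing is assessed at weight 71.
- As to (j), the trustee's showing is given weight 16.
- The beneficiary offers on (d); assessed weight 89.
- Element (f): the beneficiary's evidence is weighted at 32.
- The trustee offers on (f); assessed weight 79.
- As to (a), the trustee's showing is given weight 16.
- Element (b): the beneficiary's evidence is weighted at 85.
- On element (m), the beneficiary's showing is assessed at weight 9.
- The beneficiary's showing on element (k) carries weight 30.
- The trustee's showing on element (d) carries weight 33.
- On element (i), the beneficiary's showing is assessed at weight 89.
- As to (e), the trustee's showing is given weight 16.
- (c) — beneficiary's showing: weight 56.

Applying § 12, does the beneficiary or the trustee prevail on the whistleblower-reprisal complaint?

beneficiary

— Issue I —
At Stage I.1 the beneficiary must meet clear and convincing evidence (weight is at least 70): on (a) the weight is 96 less the opposing 16 gives net 80, which does reach 70, so (a) meets the standard.
  All elements met. The beneficiary retains the burden for Stage I.2.
At Stage I.2 the beneficiary must meet a more-likely-than-not showing (weight is at least 54): on (b) the weight is 85 less the opposing 29 gives net 56, ≥ 54, so (b) meets the standard; on (c) the weight is 56, which does reach 54, so (c) meets the standard.
  The beneficiary carries the last stage.
Every stage carried; the beneficiary prevails on this issue.
— Issue II —
At Stage II.1 the beneficiary must meet a preponderance (weight is at least 53): on (d) the weight is 89 less the opposing 33 gives net 56, which does reach 53, so (d) meets the standard; on (e) the weight is 77 less the opposing 16 gives net 61, ≥ 53, so (e) meets the standard.
  All elements met. The burden passes to the trustee.
At Stage II.2 the trustee must meet a preponderance (weight is at least 53): on (f) the weight is 79 less the opposing 32 gives net 47, which does not reach 53, so (f) does not meet the standard; on (g) the weight is 71 less the opposing 7 gives net 64, which does reach 53, so (g) meets the standard.
  Not every element is met, so the trustee fails to carry Stage II.2.
The beneficiary prevails on this issue.
— Issue III —
Stage III.1 (beneficiary, a clear and cogent showing, weight exceeds 80): (i) 89 > 80 — meets.
  Stage III.1 carried; the burden shifts to the trustee.
Stage III.2 (trustee, any credible evidence, weight is at least 8): (j) 16 ≥ 8 — meets; (k) net 40−30=10 ≥ 8 — meets.
  Stage III.2 is satisfied; the onus moves to the beneficiary.
Stage III.3 (beneficiary, any credible evidence, weight is at least 8): (l) net 43−34=9 ≥ 8 — meets; (m) 9 ≥ 8 — meets.
  The beneficiary carries the last stage.
Every stage carried; the beneficiary prevails on this issue.
Per-issue: Issue I → beneficiary; Issue II → beneficiary; Issue III → beneficiary. The beneficiary must prevail on every issue; overall, the beneficiary prevails.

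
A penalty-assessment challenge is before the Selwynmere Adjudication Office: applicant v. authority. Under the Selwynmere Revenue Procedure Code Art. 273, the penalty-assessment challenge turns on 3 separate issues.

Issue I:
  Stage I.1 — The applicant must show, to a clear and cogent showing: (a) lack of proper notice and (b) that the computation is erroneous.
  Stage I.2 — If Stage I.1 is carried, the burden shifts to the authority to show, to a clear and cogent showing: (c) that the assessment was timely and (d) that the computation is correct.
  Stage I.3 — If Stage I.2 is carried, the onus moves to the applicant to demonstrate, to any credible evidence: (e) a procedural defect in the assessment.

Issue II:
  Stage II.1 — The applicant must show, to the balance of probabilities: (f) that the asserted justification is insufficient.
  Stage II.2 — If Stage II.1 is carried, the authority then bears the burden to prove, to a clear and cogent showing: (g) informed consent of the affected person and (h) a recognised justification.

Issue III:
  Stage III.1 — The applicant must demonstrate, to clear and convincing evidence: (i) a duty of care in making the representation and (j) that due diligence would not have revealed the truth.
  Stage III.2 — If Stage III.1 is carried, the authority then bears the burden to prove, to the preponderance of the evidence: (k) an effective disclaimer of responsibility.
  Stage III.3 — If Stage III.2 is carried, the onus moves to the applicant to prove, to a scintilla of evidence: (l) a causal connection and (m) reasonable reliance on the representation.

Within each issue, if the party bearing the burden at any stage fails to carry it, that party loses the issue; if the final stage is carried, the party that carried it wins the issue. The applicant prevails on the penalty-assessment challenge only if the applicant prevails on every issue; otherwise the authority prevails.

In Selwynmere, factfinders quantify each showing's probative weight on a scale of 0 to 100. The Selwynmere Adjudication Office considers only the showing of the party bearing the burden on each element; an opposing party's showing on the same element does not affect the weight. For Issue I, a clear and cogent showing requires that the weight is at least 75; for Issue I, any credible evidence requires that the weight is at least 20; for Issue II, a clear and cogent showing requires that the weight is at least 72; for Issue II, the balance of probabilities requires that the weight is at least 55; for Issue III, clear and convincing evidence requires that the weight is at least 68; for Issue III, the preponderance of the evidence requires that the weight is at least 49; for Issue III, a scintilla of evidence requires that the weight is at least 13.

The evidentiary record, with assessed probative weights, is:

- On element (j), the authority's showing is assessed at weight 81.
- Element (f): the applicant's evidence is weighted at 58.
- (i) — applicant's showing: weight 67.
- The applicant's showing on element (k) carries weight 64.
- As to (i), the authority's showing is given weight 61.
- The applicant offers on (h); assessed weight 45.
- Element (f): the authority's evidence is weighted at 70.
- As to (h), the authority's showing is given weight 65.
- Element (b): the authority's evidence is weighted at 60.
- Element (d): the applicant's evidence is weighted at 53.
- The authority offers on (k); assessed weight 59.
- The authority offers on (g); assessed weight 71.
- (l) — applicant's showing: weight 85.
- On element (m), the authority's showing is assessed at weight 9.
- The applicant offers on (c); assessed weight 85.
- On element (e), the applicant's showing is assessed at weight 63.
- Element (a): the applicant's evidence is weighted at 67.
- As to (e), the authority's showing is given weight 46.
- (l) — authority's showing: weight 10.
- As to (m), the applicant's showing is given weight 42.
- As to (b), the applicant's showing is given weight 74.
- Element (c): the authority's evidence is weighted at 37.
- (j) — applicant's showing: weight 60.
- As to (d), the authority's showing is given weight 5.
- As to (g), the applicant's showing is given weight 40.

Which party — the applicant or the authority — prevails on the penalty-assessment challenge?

authority

— Issue I —
At Stage I.1 the applicant must meet a clear and cogent showing (weight is at least 75): on (a) the weight is 67, < 75, so (a) does not meet the standard; on (b) the weight is 74 (the authority's 60 is given no effect), < 75, so (b) does not meet the standard.
  The applicant does not carry Stage I.1.
So the authority prevails on this issue.
— Issue II —
Stage II.1 (applicant, the balance of probabilities, weight is at least 55): (f) 58 (authority's 70 disregarded) ≥ 55 — meets.
  The applicant carries Stage II.1; the authority now bears the burden.
Stage II.2 (authority, a clear and cogent showing, weight is at least 72): (g) 71 (applicant's 40 disregarded) < 72 — fails; (h) 65 (applicant's 45 disregarded) < 72 — fails.
  Not every element is met, so the authority fails to carry Stage II.2.
The applicant prevails on this issue.
— Issue III —
Stage III.1 (applicant, clear and convincing evidence, weight is at least 68): (i) 67 (authority's 61 disregarded) < 68 — fails; (j) 60 (authority's 81 disregarded) < 68 — fails.
  The applicant does not carry Stage III.1.
The authority prevails on this issue.
Per-issue: Issue I → authority; Issue II → applicant; Issue III → authority. The applicant must prevail on every issue; overall, the authority prevails.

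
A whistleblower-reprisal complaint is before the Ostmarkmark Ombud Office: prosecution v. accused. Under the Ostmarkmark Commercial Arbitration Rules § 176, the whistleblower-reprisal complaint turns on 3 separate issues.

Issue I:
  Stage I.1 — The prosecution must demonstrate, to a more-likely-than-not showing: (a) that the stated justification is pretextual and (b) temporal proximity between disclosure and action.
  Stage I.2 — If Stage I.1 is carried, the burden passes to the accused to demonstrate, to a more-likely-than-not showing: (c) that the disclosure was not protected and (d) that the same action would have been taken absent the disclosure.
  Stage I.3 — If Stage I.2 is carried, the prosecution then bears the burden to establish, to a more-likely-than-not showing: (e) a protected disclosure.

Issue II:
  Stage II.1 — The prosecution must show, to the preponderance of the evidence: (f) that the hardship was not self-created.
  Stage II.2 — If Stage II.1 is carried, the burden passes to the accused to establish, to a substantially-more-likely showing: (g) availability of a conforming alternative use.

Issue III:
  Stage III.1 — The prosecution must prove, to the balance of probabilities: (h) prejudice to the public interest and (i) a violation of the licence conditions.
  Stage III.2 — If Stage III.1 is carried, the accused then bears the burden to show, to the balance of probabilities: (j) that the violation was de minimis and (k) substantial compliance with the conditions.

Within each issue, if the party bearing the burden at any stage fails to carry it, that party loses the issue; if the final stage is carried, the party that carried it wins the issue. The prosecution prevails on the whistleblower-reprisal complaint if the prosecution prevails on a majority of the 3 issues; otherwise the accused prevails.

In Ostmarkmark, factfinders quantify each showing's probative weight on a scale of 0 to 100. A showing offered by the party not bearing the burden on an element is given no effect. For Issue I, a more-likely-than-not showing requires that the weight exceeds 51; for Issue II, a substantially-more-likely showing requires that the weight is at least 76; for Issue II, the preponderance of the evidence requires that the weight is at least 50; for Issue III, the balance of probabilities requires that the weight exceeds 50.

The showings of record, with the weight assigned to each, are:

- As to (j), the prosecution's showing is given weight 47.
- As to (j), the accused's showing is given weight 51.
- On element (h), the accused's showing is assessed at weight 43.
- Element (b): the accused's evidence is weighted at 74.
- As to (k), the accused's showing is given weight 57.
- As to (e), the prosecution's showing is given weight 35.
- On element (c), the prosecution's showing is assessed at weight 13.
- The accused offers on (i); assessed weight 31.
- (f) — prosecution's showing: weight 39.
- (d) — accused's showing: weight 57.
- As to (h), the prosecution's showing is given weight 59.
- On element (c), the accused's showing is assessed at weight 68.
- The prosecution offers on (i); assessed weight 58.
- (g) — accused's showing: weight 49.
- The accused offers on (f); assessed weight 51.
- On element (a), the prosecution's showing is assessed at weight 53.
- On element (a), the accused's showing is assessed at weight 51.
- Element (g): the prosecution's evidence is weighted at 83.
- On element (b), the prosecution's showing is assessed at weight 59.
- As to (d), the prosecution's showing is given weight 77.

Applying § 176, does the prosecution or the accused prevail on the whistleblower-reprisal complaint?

accused

— Issue I —
Stage I.1 — burden on prosecution; standard: a more-likely-than-not showing (weight exceeds 51).
    (a): 53 (accused's 51 disregarded) > 51 [met]
    (b): 59 (accused's 74 disregarded) > 51 [met]
  All elements met. The burden passes to the accused.
Stage I.2 — burden on accused; standard: a more-likely-than-not showing (weight exceeds 51).
    (c): 68 (prosecution's 13 disregarded) > 51 [met]
    (d): 57 (prosecution's 77 disregarded) > 51 [met]
  Stage I.2 is satisfied; the onus moves to the prosecution.
Stage I.3 — burden on prosecution; standard: a more-likely-than-not showing (weight exceeds 51).
    (e): 35 ≤ 51 [not met]
  The prosecution does not carry Stage I.3.
The analysis ends at Stage I.3; the accused prevails on this issue.
— Issue II —
At Stage II.1 the prosecution must meet the preponderance of the evidence (weight is at least 50): on (f) the weight is 39 (the accused's 51 is given no effect), < 50, so (f) does not meet the standard.
  Not every element is met, so the prosecution fails to carry Stage II.1.
So the accused prevails on this issue.
— Issue III —
At Stage III.1 the prosecution must meet the balance of probabilities (weight exceeds 50): on (h) the weight is 59 (the accused's 43 is given no effect), > 50, so (h) meets the standard; on (i) the weight is 58 (the accused's 31 is given no effect), which does exceed 50, so (i) meets the standard.
  Stage III.1 carried; the burden shifts to the accused.
At Stage III.2 the accused must meet the balance of probabilities (weight exceeds 50): on (j) the weight is 51 (the prosecution's 47 is given no effect), > 50, so (j) meets the standard; on (k) the weight is 57, which does exceed 50, so (k) meets the standard.
  All elements met at the final stage.
All stages carried — the accused prevails on this issue.
Per-issue: Issue I → accused; Issue II → accused; Issue III → accused. The prosecution must prevail on a majority of issues; overall, the accused prevails.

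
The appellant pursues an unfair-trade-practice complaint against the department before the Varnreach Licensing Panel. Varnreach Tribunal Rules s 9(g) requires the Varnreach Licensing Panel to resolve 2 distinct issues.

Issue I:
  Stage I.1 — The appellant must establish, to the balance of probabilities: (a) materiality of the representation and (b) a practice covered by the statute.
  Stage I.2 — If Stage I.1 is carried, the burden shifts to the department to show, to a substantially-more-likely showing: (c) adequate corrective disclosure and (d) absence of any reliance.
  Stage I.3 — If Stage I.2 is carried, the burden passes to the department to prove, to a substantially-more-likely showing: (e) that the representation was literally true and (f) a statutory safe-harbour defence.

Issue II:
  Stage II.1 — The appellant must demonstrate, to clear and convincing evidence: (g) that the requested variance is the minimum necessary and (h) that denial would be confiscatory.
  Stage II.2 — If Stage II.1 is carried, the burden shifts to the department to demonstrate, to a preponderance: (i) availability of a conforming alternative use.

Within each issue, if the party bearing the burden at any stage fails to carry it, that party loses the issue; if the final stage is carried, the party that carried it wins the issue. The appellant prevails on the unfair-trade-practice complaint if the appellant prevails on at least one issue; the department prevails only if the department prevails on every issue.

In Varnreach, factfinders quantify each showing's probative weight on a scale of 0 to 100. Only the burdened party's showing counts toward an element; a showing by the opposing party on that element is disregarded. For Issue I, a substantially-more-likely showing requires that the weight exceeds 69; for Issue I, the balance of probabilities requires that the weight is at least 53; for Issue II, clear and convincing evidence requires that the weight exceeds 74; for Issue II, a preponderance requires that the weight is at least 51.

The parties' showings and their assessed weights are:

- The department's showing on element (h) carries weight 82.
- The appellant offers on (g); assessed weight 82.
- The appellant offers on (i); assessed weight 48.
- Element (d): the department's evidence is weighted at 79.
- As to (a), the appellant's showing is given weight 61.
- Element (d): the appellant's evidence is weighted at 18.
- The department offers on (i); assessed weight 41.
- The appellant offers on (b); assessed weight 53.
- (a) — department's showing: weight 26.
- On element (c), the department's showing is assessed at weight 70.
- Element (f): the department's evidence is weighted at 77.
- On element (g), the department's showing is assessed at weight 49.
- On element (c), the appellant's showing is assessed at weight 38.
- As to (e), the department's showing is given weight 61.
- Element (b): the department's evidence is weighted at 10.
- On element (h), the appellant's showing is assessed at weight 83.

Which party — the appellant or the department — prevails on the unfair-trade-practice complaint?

appellant

— Issue I —
Stage I.1 — burden on appellant; standard: the balance of probabilities (weight is at least 53).
    (a): 61 (department's 26 disregarded) ≥ 53 [met]
    (b): 53 (department's 10 disregarded) ≥ 53 [met]
  Stage I.1 is satisfied; the onus moves to the department.
Stage I.2 — burden on department; standard: a substantially-more-likely showing (weight exceeds 69).
    (c): 70 (appellant's 38 disregarded) > 69 [met]
    (d): 79 (appellant's 18 disregarded) > 69 [met]
  All elements met. The department retains the burden for Stage I.3.
Stage I.3 — burden on department; standard: a substantially-more-likely showing (weight exceeds 69).
    (e): 61 ≤ 69 [not met]
    (f): 77 > 69 [met]
  Not every element is met, so the department fails to carry Stage I.3.
The appellant prevails on this issue.
— Issue II —
At Stage II.1 the appellant must meet clear and convincing evidence (weight exceeds 74): on (g) the weight is 82 (the department's 49 is given no effect), which does exceed 74, so (g) meets the standard; on (h) the weight is 83 (the department's 82 is given no effect), > 74, so (h) meets the standard.
  Stage II.1 is satisfied; the onus moves to the department.
At Stage II.2 the department must meet a preponderance (weight is at least 51): on (i) the weight is 41 (the appellant's 48 is given no effect), which does not reach 51, so (i) does not meet the standard.
  Stage II.2 not carried; the department fails its burden.
So the appellant prevails on this issue.
Per-issue: Issue I → appellant; Issue II → appellant. The appellant must prevail on at least one issue; overall, the appellant prevails.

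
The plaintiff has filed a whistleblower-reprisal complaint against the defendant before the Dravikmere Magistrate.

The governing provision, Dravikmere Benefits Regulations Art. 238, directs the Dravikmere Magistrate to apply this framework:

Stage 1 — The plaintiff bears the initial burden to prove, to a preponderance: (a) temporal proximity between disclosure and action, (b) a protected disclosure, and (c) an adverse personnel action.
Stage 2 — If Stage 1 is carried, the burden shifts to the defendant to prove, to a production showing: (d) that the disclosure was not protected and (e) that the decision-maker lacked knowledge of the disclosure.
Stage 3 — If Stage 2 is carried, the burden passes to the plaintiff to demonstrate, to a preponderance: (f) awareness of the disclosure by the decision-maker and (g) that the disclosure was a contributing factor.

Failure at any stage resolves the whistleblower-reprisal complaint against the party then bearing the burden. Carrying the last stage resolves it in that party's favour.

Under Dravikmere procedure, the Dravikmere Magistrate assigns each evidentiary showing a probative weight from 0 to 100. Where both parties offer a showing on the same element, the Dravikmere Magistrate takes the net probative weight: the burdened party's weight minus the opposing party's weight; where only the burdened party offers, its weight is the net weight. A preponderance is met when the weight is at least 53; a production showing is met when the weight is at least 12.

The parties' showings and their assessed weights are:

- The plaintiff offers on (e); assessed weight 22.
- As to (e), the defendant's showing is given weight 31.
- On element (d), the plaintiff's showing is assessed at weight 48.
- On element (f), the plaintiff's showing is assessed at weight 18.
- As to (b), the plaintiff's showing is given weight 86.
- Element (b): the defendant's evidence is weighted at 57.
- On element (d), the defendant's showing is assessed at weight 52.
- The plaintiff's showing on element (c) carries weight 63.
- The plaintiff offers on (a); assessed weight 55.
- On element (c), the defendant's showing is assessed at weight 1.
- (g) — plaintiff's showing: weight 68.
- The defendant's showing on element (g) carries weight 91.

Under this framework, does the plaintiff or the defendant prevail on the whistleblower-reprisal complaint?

defendant

Stage 1 (plaintiff, a preponderance, weight is at least 53): (a) 55 ≥ 53 — meets; (b) net 86−57=29 < 53 — fails; (c) net 63−1=62 ≥ 53 — meets.
  Stage 1 not carried; the plaintiff fails its burden.
The defendant prevails.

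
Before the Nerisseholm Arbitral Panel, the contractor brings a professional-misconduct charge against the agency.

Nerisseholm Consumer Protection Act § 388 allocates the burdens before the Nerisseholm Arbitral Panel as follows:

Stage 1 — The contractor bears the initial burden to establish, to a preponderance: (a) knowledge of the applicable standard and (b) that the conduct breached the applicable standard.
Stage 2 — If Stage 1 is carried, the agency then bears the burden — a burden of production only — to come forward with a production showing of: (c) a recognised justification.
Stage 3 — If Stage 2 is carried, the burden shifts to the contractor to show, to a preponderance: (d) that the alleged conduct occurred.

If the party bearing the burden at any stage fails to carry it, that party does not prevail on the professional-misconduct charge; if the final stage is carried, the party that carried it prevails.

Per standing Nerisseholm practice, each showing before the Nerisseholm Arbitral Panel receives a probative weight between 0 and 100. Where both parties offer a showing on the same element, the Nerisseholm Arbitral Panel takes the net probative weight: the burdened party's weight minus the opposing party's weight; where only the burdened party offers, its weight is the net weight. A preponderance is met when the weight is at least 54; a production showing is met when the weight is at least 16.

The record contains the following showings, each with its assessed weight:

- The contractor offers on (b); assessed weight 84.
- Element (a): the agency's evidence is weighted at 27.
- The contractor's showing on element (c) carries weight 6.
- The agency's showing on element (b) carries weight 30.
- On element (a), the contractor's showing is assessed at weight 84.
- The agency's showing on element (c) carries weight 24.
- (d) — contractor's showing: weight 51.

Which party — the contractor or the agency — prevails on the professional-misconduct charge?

agency

At Stage 1 the contractor must meet a preponderance (weight is at least 54): on (a) the weight is 84 less the opposing 27 gives net 57, which does reach 54, so (a) meets the standard; on (b) the weight is 84 less the opposing 30 gives net 54, ≥ 54, so (b) meets the standard.
  Stage 1 is satisfied; the onus moves to the agency.
At Stage 2 the agency must meet a production showing (weight is at least 16): on (c) the weight is 24 less the opposing 6 gives net 18, which does reach 16, so (c) meets the standard.
  Stage 2 is satisfied; the onus moves to the contractor.
At Stage 3 the contractor must meet a preponderance (weight is at least 54): on (d) the weight is 51, which does not reach 54, so (d) does not meet the standard.
  Not every element is met, so the contractor fails to carry Stage 3.
The analysis ends at Stage 3; the agency prevails.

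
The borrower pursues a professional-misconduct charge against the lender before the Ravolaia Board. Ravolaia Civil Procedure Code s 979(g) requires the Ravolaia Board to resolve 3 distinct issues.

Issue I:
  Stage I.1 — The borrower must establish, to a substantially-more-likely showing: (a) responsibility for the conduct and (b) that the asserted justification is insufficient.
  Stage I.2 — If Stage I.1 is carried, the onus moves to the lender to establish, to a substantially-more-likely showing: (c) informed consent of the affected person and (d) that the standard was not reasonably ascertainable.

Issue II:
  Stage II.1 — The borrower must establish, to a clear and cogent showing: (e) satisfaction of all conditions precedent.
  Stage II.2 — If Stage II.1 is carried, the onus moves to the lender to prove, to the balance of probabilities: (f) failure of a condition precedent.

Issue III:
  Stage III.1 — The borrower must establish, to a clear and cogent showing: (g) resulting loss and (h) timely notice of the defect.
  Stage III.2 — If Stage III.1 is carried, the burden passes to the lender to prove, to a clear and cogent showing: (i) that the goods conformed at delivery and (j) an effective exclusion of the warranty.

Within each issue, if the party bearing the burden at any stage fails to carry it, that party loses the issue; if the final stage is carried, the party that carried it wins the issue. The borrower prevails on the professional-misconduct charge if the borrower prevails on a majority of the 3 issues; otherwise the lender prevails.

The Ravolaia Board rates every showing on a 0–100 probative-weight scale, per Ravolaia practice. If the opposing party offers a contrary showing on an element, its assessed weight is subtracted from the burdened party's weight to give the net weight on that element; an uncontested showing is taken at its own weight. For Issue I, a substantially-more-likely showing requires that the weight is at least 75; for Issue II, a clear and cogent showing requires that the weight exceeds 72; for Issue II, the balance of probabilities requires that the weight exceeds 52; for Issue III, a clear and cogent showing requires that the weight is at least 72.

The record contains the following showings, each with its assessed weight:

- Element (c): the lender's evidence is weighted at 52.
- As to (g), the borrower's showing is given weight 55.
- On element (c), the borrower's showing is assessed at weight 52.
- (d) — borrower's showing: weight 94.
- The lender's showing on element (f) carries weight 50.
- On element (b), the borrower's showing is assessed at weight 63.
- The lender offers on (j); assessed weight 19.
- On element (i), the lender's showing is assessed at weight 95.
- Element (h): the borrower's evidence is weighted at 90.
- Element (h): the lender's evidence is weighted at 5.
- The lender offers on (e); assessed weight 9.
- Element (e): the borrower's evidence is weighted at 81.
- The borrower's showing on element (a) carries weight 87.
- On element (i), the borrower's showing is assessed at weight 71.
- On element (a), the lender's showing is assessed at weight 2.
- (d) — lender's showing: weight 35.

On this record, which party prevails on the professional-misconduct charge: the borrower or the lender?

— Issue I —
At Stage I.1 the borrower must meet a substantially-more-likely showing (weight is at least 75): on (a) the weight is 87 less the opposing 2 gives net 85, which does reach 75, so (a) meets the standard; on (b) the weight is 63, < 75, so (b) does not meet the standard.
  The borrower does not carry Stage I.1.
The lender prevails on this issue.
— Issue II —
Stage II.1 (borrower, a clear and cogent showing, weight exceeds 72): (e) net 81−9=72 ≤ 72 — fails.
  The borrower does not carry Stage II.1.
The lender prevails on this issue.
— Issue III —
Stage III.1 — burden on borrower; standard: a clear and cogent showing (weight is at least 72).
    (g): 55 < 72 [not met]
    (h): 90 − 5 = 85 ≥ 72 [met]
  Stage III.1 not carried; the borrower fails its burden.
So the lender prevails on this issue.
Per-issue: Issue I → lender; Issue II → lender; Issue III → lender. The borrower must prevail on a majority of issues; overall, the lender prevails.

lender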